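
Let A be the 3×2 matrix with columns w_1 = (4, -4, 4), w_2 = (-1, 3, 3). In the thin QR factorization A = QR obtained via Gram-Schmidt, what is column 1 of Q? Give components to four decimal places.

w_1 = (4, -4, 4); ‖w_1‖ = 6.9282, so e_1 = (0.5774, -0.5774, 0.5774).

e_1 = (0.5774, -0.5774, 0.5774)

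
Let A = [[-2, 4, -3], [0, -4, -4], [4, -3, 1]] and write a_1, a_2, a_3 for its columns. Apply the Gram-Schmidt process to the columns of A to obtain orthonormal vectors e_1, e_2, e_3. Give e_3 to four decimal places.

a_1 = (-2, 0, 4); ‖a_1‖ = 4.4721, so e_1 = (-0.4472, 0.0000, 0.8944).
e_1·a_2 = (-0.4472)·4 + 0.0000·(-4) + 0.8944·(-3) = -4.4721.
u_2 = a_2 + 4.4721·e_1 = (2.0000, -4.0000, 1.0000).
‖u_2‖ = 4.5826, so e_2 = (0.4364, -0.8729, 0.2182).
e_1·a_3 = (-0.4472)·(-3) + 0.0000·(-4) + 0.8944·1 = 2.2361; e_2·a_3 = 0.4364·(-3) + (-0.8729)·(-4) + 0.2182·1 = 2.4004.
u_3 = a_3 − 2.2361·e_1 − 2.4004·e_2 = (-3.0476, -1.9048, -1.5238).
‖u_3‖ = 3.9036, so e_3 = (-0.7807, -0.4880, -0.3904).

e_3 = (-0.7807, -0.4880, -0.3904)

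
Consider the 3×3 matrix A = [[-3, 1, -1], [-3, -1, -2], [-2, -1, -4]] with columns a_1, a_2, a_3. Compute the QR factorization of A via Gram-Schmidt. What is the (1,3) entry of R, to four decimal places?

r_{13} = 3.6244

a_1 = (-3, -3, -2); ‖a_1‖ = 4.6904, so q_1 = (-0.6396, -0.6396, -0.4264).
r_{13} = q_1·a_3 = 3.6244.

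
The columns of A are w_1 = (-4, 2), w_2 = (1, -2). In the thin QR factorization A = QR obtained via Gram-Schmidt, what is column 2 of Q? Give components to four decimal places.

e_1 = w_1/‖w_1‖ = (-4, 2)/4.4721 = (-0.8944, 0.4472).
r_{12} = e_1·w_2 = -1.7889.
u_2 = w_2 + 1.7889·e_1 = (-0.6000, -1.2000).
‖u_2‖ = 1.3416, so e_2 = (-0.4472, -0.8944).

e_2 = (-0.4472, -0.8944)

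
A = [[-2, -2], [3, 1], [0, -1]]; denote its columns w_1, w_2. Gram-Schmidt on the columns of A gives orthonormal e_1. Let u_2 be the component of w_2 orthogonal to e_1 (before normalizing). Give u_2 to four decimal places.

u_2 = (-0.9231, -0.6154, -1.0000)

w_1 = (-2, 3, 0); ‖w_1‖ = 3.6056, so e_1 = (-0.5547, 0.8321, 0.0000).
e_1·w_2 = (-0.5547)·(-2) + 0.8321·1 + 0.0000·(-1) = 1.9415.
u_2 = w_2 − 1.9415·e_1 = (-0.9231, -0.6154, -1.0000).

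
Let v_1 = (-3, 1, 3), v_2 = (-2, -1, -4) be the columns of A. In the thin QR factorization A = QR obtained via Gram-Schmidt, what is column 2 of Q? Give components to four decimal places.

e_1 = v_1/‖v_1‖ = (-3, 1, 3)/4.3589 = (-0.6882, 0.2294, 0.6882).
r_{12} = e_1·v_2 = -1.6059.
u_2 = v_2 + 1.6059·e_1 = (-3.1053, -0.6316, -2.8947).
‖u_2‖ = 4.2920, so e_2 = (-0.7235, -0.1472, -0.6745).

e_2 = (-0.7235, -0.1472, -0.6745)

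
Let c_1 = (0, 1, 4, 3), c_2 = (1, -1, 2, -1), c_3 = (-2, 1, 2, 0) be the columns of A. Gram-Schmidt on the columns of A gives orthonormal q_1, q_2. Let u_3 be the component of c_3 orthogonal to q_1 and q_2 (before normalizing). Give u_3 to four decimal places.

q_1 = c_1/‖c_1‖ = (0, 1, 4, 3)/5.0990 = (0.0000, 0.1961, 0.7845, 0.5883).
r_{12} = q_1·c_2 = 0.7845.
u_2 = c_2 − 0.7845·q_1 = (1.0000, -1.1538, 1.3846, -1.4615).
‖u_2‖ = 2.5268, so q_2 = (0.3958, -0.4566, 0.5480, -0.5784).
r_{13} = q_1·c_3 = 1.7650; r_{23} = q_2·c_3 = -0.1522.
u_3 = c_3 − 1.7650·q_1 + 0.1522·q_2 = (-1.9398, 0.5843, 0.6988, -1.1265).

u_3 = (-1.9398, 0.5843, 0.6988, -1.1265)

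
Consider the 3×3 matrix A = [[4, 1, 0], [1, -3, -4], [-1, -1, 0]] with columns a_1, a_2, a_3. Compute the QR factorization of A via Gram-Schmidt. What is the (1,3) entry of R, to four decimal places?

a_1 = (4, 1, -1); ‖a_1‖ = 4.2426, so q_1 = (0.9428, 0.2357, -0.2357).
r_{13} = q_1·a_3 = -0.9428.

r_{13} = -0.9428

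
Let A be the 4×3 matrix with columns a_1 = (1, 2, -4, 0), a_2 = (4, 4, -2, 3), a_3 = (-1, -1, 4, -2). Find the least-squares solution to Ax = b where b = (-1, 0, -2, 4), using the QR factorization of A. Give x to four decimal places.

a_1 = (1, 2, -4, 0); ‖a_1‖ = 4.5826, so e_1 = (0.2182, 0.4364, -0.8729, 0.0000).
e_1·a_2 = 0.2182·4 + 0.4364·4 + (-0.8729)·(-2) + 0.0000·3 = 4.3644.
u_2 = a_2 − 4.3644·e_1 = (3.0476, 2.0952, 1.8095, 3.0000).
‖u_2‖ = 5.0943, so e_2 = (0.5982, 0.4113, 0.3552, 0.5889).
e_1·a_3 = 0.2182·(-1) + 0.4364·(-1) + (-0.8729)·4 + 0.0000·(-2) = -4.1461; e_2·a_3 = 0.5982·(-1) + 0.4113·(-1) + 0.3552·4 + 0.5889·(-2) = -0.7665.
u_3 = a_3 + 4.1461·e_1 + 0.7665·e_2 = (0.3633, 1.1248, 0.6532, -1.5486).
‖u_3‖ = 2.0548, so e_3 = (0.1768, 0.5474, 0.3179, -0.7537).
Qᵀb = (1.5275, 1.0469, -3.8273).
Back-substitute: x_3 = -3.8273/2.0548 = -1.8627.
x_2 = (1.0469 + 0.7665·(-1.8627))/5.0943 = -0.0748.
x_1 = (1.5275 − 4.3644·(-0.0748) + 4.1461·(-1.8627))/4.5826 = -1.2807.

x = (-1.2807, -0.0748, -1.8627)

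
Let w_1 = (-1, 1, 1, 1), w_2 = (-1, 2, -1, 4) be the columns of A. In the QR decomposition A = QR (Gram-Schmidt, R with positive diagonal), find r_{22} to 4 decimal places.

e_1 = w_1/‖w_1‖ = (-1, 1, 1, 1)/2.0000 = (-0.5000, 0.5000, 0.5000, 0.5000).
r_{12} = e_1·w_2 = 3.0000.
u_2 = w_2 − 3.0000·e_1 = (0.5000, 0.5000, -2.5000, 2.5000).
r_{22} = ‖u_2‖ = 3.6056.

r_{22} = 3.6056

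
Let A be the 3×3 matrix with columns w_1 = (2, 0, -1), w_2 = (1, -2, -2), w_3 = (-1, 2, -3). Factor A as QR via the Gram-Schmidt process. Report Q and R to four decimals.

Q = [[0.8944, -0.2491, -0.3714], [0.0000, -0.8305, 0.5571], [-0.4472, -0.4983, -0.7428]], R = [[2.2361, 1.7889, 0.4472], [0.0000, 2.4083, 0.0830], [0.0000, 0.0000, 3.7139]]

e_1 = w_1/‖w_1‖ = (2, 0, -1)/2.2361 = (0.8944, 0.0000, -0.4472).
r_{12} = e_1·w_2 = 1.7889.
u_2 = w_2 − 1.7889·e_1 = (-0.6000, -2.0000, -1.2000).
‖u_2‖ = 2.4083, so e_2 = (-0.2491, -0.8305, -0.4983).
r_{13} = e_1·w_3 = 0.4472; r_{23} = e_2·w_3 = 0.0830.
u_3 = w_3 − 0.4472·e_1 − 0.0830·e_2 = (-1.3793, 2.0690, -2.7586).
‖u_3‖ = 3.7139, so e_3 = (-0.3714, 0.5571, -0.7428).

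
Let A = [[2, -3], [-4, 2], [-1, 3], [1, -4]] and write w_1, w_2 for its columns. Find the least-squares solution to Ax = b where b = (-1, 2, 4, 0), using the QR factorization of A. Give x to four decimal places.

q_1 = w_1/‖w_1‖ = (2, -4, -1, 1)/4.6904 = (0.4264, -0.8528, -0.2132, 0.2132).
r_{12} = q_1·w_2 = -4.4772.
u_2 = w_2 + 4.4772·q_1 = (-1.0909, -1.8182, 2.0455, -3.0455).
‖u_2‖ = 4.2373, so q_2 = (-0.2575, -0.4291, 0.4827, -0.7187).
Qᵀb = (-2.9848, 1.3302).
Back-substitute: x_2 = 1.3302/4.2373 = 0.3139.
x_1 = (-2.9848 + 4.4772·0.3139)/4.6904 = -0.3367.

x = (-0.3367, 0.3139)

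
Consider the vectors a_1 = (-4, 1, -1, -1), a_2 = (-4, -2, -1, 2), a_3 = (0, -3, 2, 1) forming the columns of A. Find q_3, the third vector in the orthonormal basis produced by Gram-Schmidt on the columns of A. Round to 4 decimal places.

a_1 = (-4, 1, -1, -1); ‖a_1‖ = 4.3589, so q_1 = (-0.9177, 0.2294, -0.2294, -0.2294).
q_1·a_2 = (-0.9177)·(-4) + 0.2294·(-2) + (-0.2294)·(-1) + (-0.2294)·2 = 2.9824.
u_2 = a_2 − 2.9824·q_1 = (-1.2632, -2.6842, -0.3158, 2.6842).
‖u_2‖ = 4.0131, so q_2 = (-0.3148, -0.6689, -0.0787, 0.6689).
q_1·a_3 = (-0.9177)·0 + 0.2294·(-3) + (-0.2294)·2 + (-0.2294)·1 = -1.3765; q_2·a_3 = (-0.3148)·0 + (-0.6689)·(-3) + (-0.0787)·2 + 0.6689·1 = 2.5180.
u_3 = a_3 + 1.3765·q_1 − 2.5180·q_2 = (-0.4706, -1.0000, 1.8824, -1.0000).
‖u_3‖ = 2.4010, so q_3 = (-0.1960, -0.4165, 0.7840, -0.4165).

q_3 = (-0.1960, -0.4165, 0.7840, -0.4165)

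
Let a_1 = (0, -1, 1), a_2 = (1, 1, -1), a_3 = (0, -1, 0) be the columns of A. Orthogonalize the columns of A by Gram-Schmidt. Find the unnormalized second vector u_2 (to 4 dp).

u_2 = (1.0000, 0.0000, 0.0000)

a_1 = (0, -1, 1); ‖a_1‖ = 1.4142, so e_1 = (0.0000, -0.7071, 0.7071).
e_1·a_2 = 0.0000·1 + (-0.7071)·1 + 0.7071·(-1) = -1.4142.
u_2 = a_2 + 1.4142·e_1 = (1.0000, 0.0000, 0.0000).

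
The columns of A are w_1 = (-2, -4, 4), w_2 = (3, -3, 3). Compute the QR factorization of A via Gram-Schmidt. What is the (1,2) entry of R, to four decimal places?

r_{12} = 3.0000

q_1 = w_1/‖w_1‖ = (-2, -4, 4)/6.0000 = (-0.3333, -0.6667, 0.6667).
r_{12} = q_1·w_2 = 3.0000.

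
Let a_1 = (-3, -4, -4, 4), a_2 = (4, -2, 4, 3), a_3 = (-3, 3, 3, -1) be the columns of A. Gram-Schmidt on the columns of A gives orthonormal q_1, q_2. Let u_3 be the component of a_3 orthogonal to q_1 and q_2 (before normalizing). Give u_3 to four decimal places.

q_1 = a_1/‖a_1‖ = (-3, -4, -4, 4)/7.5498 = (-0.3974, -0.5298, -0.5298, 0.5298).
r_{12} = q_1·a_2 = -1.0596.
u_2 = a_2 + 1.0596·q_1 = (3.5789, -2.5614, 3.4386, 3.5614).
‖u_2‖ = 6.6240, so q_2 = (0.5403, -0.3867, 0.5191, 0.5377).
r_{13} = q_1·a_3 = -2.5166; r_{23} = q_2·a_3 = -1.7613.
u_3 = a_3 + 2.5166·q_1 + 1.7613·q_2 = (-3.0484, 0.9856, 2.5810, 1.2803).

u_3 = (-3.0484, 0.9856, 2.5810, 1.2803)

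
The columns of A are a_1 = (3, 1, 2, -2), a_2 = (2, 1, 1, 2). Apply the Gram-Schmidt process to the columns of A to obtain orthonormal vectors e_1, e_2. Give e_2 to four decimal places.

a_1 = (3, 1, 2, -2); ‖a_1‖ = 4.2426, so e_1 = (0.7071, 0.2357, 0.4714, -0.4714).
e_1·a_2 = 0.7071·2 + 0.2357·1 + 0.4714·1 + (-0.4714)·2 = 1.1785.
u_2 = a_2 − 1.1785·e_1 = (1.1667, 0.7222, 0.4444, 2.5556).
‖u_2‖ = 2.9345, so e_2 = (0.3976, 0.2461, 0.1515, 0.8709).

e_2 = (0.3976, 0.2461, 0.1515, 0.8709)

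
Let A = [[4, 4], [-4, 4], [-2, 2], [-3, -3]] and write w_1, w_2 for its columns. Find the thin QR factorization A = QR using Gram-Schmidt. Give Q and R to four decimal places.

w_1 = (4, -4, -2, -3); ‖w_1‖ = 6.7082, so e_1 = (0.5963, -0.5963, -0.2981, -0.4472).
e_1·w_2 = 0.5963·4 + (-0.5963)·4 + (-0.2981)·2 + (-0.4472)·(-3) = 0.7454.
u_2 = w_2 − 0.7454·e_1 = (3.5556, 4.4444, 2.2222, -2.6667).
‖u_2‖ = 6.6667, so e_2 = (0.5333, 0.6667, 0.3333, -0.4000).

Q = [[0.5963, 0.5333], [-0.5963, 0.6667], [-0.2981, 0.3333], [-0.4472, -0.4000]], R = [[6.7082, 0.7454], [0.0000, 6.6667]]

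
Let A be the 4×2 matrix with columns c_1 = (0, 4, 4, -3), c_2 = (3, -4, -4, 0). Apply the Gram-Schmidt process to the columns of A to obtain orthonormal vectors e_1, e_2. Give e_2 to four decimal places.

e_2 = (0.7494, -0.2193, -0.2193, -0.5849)

c_1 = (0, 4, 4, -3); ‖c_1‖ = 6.4031, so e_1 = (0.0000, 0.6247, 0.6247, -0.4685).
e_1·c_2 = 0.0000·3 + 0.6247·(-4) + 0.6247·(-4) + (-0.4685)·0 = -4.9976.
u_2 = c_2 + 4.9976·e_1 = (3.0000, -0.8780, -0.8780, -2.3415).
‖u_2‖ = 4.0030, so e_2 = (0.7494, -0.2193, -0.2193, -0.5849).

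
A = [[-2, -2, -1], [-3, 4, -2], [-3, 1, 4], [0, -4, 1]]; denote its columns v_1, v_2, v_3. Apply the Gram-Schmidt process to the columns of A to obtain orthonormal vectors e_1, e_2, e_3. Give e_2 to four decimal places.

e_2 = (-0.5345, 0.4454, -0.0891, -0.7127)

v_1 = (-2, -3, -3, 0); ‖v_1‖ = 4.6904, so e_1 = (-0.4264, -0.6396, -0.6396, 0.0000).
e_1·v_2 = (-0.4264)·(-2) + (-0.6396)·4 + (-0.6396)·1 + 0.0000·(-4) = -2.3452.
u_2 = v_2 + 2.3452·e_1 = (-3.0000, 2.5000, -0.5000, -4.0000).
‖u_2‖ = 5.6125, so e_2 = (-0.5345, 0.4454, -0.0891, -0.7127).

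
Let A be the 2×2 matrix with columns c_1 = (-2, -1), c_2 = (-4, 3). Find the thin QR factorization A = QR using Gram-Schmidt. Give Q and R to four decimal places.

Q = [[-0.8944, -0.4472], [-0.4472, 0.8944]], R = [[2.2361, 2.2361], [0.0000, 4.4721]]

e_1 = c_1/‖c_1‖ = (-2, -1)/2.2361 = (-0.8944, -0.4472).
r_{12} = e_1·c_2 = 2.2361.
u_2 = c_2 − 2.2361·e_1 = (-2.0000, 4.0000).
‖u_2‖ = 4.4721, so e_2 = (-0.4472, 0.8944).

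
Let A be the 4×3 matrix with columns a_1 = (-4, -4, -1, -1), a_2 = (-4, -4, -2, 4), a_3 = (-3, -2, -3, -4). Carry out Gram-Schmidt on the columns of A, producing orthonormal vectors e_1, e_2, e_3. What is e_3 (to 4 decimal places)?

a_1 = (-4, -4, -1, -1); ‖a_1‖ = 5.8310, so e_1 = (-0.6860, -0.6860, -0.1715, -0.1715).
e_1·a_2 = (-0.6860)·(-4) + (-0.6860)·(-4) + (-0.1715)·(-2) + (-0.1715)·4 = 5.1450.
u_2 = a_2 − 5.1450·e_1 = (-0.4706, -0.4706, -1.1176, 4.8824).
‖u_2‖ = 5.0527, so e_2 = (-0.0931, -0.0931, -0.2212, 0.9663).
e_1·a_3 = (-0.6860)·(-3) + (-0.6860)·(-2) + (-0.1715)·(-3) + (-0.1715)·(-4) = 4.6305; e_2·a_3 = (-0.0931)·(-3) + (-0.0931)·(-2) + (-0.2212)·(-3) + 0.9663·(-4) = -2.7359.
u_3 = a_3 − 4.6305·e_1 + 2.7359·e_2 = (-0.0783, 0.9217, -2.8111, -0.5622).
‖u_3‖ = 3.0123, so e_3 = (-0.0260, 0.3060, -0.9332, -0.1866).

e_3 = (-0.0260, 0.3060, -0.9332, -0.1866)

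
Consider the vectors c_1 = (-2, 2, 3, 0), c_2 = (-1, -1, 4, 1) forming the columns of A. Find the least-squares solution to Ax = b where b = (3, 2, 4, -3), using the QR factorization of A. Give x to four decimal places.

x = (0.5251, 0.0894)

e_1 = c_1/‖c_1‖ = (-2, 2, 3, 0)/4.1231 = (-0.4851, 0.4851, 0.7276, 0.0000).
r_{12} = e_1·c_2 = 2.9104.
u_2 = c_2 − 2.9104·e_1 = (0.4118, -2.4118, 1.8824, 1.0000).
‖u_2‖ = 3.2449, so e_2 = (0.1269, -0.7432, 0.5801, 0.3082).
Qᵀb = (2.4254, 0.2900).
Back-substitute: x_2 = 0.2900/3.2449 = 0.0894.
x_1 = (2.4254 − 2.9104·0.0894)/4.1231 = 0.5251.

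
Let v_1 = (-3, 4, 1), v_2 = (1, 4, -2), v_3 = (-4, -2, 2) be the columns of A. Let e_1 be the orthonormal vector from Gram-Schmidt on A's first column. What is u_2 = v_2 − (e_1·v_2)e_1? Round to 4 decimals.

u_2 = (2.2692, 2.3077, -2.4231)

e_1 = v_1/‖v_1‖ = (-3, 4, 1)/5.0990 = (-0.5883, 0.7845, 0.1961).
r_{12} = e_1·v_2 = 2.1573.
u_2 = v_2 − 2.1573·e_1 = (2.2692, 2.3077, -2.4231).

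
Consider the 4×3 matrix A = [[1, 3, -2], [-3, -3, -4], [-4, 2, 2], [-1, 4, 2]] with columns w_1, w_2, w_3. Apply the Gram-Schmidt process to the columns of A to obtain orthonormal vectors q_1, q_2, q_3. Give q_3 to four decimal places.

q_3 = (-0.7752, -0.5844, 0.2385, 0.0239)

q_1 = w_1/‖w_1‖ = (1, -3, -4, -1)/5.1962 = (0.1925, -0.5774, -0.7698, -0.1925).
r_{12} = q_1·w_2 = 0.0000.
u_2 = w_2 + 0.0000·q_1 = (3.0000, -3.0000, 2.0000, 4.0000).
‖u_2‖ = 6.1644, so q_2 = (0.4867, -0.4867, 0.3244, 0.6489).
r_{13} = q_1·w_3 = 0.0000; r_{23} = q_2·w_3 = 2.9200.
u_3 = w_3 + 0.0000·q_1 − 2.9200·q_2 = (-3.4211, -2.5789, 1.0526, 0.1053).
‖u_3‖ = 4.4129, so q_3 = (-0.7752, -0.5844, 0.2385, 0.0239).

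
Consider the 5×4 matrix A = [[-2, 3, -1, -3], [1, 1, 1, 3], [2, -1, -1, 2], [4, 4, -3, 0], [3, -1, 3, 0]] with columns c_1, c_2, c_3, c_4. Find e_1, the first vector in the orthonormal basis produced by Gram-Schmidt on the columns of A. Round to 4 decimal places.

c_1 = (-2, 1, 2, 4, 3); ‖c_1‖ = 5.8310, so e_1 = (-0.3430, 0.1715, 0.3430, 0.6860, 0.5145).

e_1 = (-0.3430, 0.1715, 0.3430, 0.6860, 0.5145)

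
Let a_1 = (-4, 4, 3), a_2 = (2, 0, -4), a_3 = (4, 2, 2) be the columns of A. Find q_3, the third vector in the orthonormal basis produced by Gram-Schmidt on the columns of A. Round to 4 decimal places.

q_3 = (0.7807, 0.4880, 0.3904)

a_1 = (-4, 4, 3); ‖a_1‖ = 6.4031, so q_1 = (-0.6247, 0.6247, 0.4685).
q_1·a_2 = (-0.6247)·2 + 0.6247·0 + 0.4685·(-4) = -3.1235.
u_2 = a_2 + 3.1235·q_1 = (0.0488, 1.9512, -2.5366).
‖u_2‖ = 3.2006, so q_2 = (0.0152, 0.6096, -0.7925).
q_1·a_3 = (-0.6247)·4 + 0.6247·2 + 0.4685·2 = -0.3123; q_2·a_3 = 0.0152·4 + 0.6096·2 + (-0.7925)·2 = -0.3048.
u_3 = a_3 + 0.3123·q_1 + 0.3048·q_2 = (3.8095, 2.3810, 1.9048).
‖u_3‖ = 4.8795, so q_3 = (0.7807, 0.4880, 0.3904).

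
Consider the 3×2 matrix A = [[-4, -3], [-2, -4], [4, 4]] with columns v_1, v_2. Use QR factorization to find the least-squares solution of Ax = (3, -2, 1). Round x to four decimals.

v_1 = (-4, -2, 4); ‖v_1‖ = 6.0000, so e_1 = (-0.6667, -0.3333, 0.6667).
e_1·v_2 = (-0.6667)·(-3) + (-0.3333)·(-4) + 0.6667·4 = 6.0000.
u_2 = v_2 − 6.0000·e_1 = (1.0000, -2.0000, 0.0000).
‖u_2‖ = 2.2361, so e_2 = (0.4472, -0.8944, 0.0000).
Qᵀb = (-0.6667, 3.1305).
Back-substitute: x_2 = 3.1305/2.2361 = 1.4000.
x_1 = (-0.6667 − 6.0000·1.4000)/6.0000 = -1.5111.

x = (-1.5111, 1.4000)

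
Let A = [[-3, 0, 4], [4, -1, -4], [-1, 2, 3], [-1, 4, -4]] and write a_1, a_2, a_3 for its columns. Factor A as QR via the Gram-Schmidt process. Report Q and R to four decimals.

a_1 = (-3, 4, -1, -1); ‖a_1‖ = 5.1962, so q_1 = (-0.5774, 0.7698, -0.1925, -0.1925).
q_1·a_2 = (-0.5774)·0 + 0.7698·(-1) + (-0.1925)·2 + (-0.1925)·4 = -1.9245.
u_2 = a_2 + 1.9245·q_1 = (-1.1111, 0.4815, 1.6296, 3.6296).
‖u_2‖ = 4.1589, so q_2 = (-0.2672, 0.1158, 0.3918, 0.8727).
q_1·a_3 = (-0.5774)·4 + 0.7698·(-4) + (-0.1925)·3 + (-0.1925)·(-4) = -5.1962; q_2·a_3 = (-0.2672)·4 + 0.1158·(-4) + 0.3918·3 + 0.8727·(-4) = -3.8472.
u_3 = a_3 + 5.1962·q_1 + 3.8472·q_2 = (-0.0278, 0.4454, 3.5075, -1.6424).
‖u_3‖ = 3.8986, so q_3 = (-0.0071, 0.1142, 0.8997, -0.4213).

Q = [[-0.5774, -0.2672, -0.0071], [0.7698, 0.1158, 0.1142], [-0.1925, 0.3918, 0.8997], [-0.1925, 0.8727, -0.4213]], R = [[5.1962, -1.9245, -5.1962], [0.0000, 4.1589, -3.8472], [0.0000, 0.0000, 3.8986]]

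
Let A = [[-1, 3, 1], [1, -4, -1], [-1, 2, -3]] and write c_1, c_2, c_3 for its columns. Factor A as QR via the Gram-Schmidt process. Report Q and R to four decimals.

e_1 = c_1/‖c_1‖ = (-1, 1, -1)/1.7321 = (-0.5774, 0.5774, -0.5774).
r_{12} = e_1·c_2 = -5.1962.
u_2 = c_2 + 5.1962·e_1 = (0.0000, -1.0000, -1.0000).
‖u_2‖ = 1.4142, so e_2 = (0.0000, -0.7071, -0.7071).
r_{13} = e_1·c_3 = 0.5774; r_{23} = e_2·c_3 = 2.8284.
u_3 = c_3 − 0.5774·e_1 − 2.8284·e_2 = (1.3333, 0.6667, -0.6667).
‖u_3‖ = 1.6330, so e_3 = (0.8165, 0.4082, -0.4082).

Q = [[-0.5774, 0.0000, 0.8165], [0.5774, -0.7071, 0.4082], [-0.5774, -0.7071, -0.4082]], R = [[1.7321, -5.1962, 0.5774], [0.0000, 1.4142, 2.8284], [0.0000, 0.0000, 1.6330]]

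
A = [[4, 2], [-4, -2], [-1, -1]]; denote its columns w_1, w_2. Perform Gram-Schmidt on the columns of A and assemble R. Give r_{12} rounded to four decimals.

w_1 = (4, -4, -1); ‖w_1‖ = 5.7446, so q_1 = (0.6963, -0.6963, -0.1741).
r_{12} = q_1·w_2 = 2.9593.

r_{12} = 2.9593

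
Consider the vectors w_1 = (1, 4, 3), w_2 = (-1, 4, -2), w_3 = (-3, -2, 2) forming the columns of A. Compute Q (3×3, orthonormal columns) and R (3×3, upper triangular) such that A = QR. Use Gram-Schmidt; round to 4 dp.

w_1 = (1, 4, 3); ‖w_1‖ = 5.0990, so e_1 = (0.1961, 0.7845, 0.5883).
e_1·w_2 = 0.1961·(-1) + 0.7845·4 + 0.5883·(-2) = 1.7650.
u_2 = w_2 − 1.7650·e_1 = (-1.3462, 2.6154, -3.0385).
‖u_2‖ = 4.2290, so e_2 = (-0.3183, 0.6184, -0.7185).
e_1·w_3 = 0.1961·(-3) + 0.7845·(-2) + 0.5883·2 = -0.9806; e_2·w_3 = (-0.3183)·(-3) + 0.6184·(-2) + (-0.7185)·2 = -1.7189.
u_3 = w_3 + 0.9806·e_1 + 1.7189·e_2 = (-3.3548, -0.1677, 1.3419).
‖u_3‖ = 3.6172, so e_3 = (-0.9275, -0.0464, 0.3710).

Q = [[0.1961, -0.3183, -0.9275], [0.7845, 0.6184, -0.0464], [0.5883, -0.7185, 0.3710]], R = [[5.0990, 1.7650, -0.9806], [0.0000, 4.2290, -1.7189], [0.0000, 0.0000, 3.6172]]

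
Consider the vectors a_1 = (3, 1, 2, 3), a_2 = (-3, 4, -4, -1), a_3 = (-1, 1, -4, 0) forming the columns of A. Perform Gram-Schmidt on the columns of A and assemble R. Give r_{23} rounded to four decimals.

r_{23} = 2.8876

a_1 = (3, 1, 2, 3); ‖a_1‖ = 4.7958, so q_1 = (0.6255, 0.2085, 0.4170, 0.6255).
q_1·a_2 = 0.6255·(-3) + 0.2085·4 + 0.4170·(-4) + 0.6255·(-1) = -3.3362.
u_2 = a_2 + 3.3362·q_1 = (-0.9130, 4.6957, -2.6087, 1.0870).
‖u_2‖ = 5.5560, so q_2 = (-0.1643, 0.8451, -0.4695, 0.1956).
r_{23} = q_2·a_3 = 2.8876.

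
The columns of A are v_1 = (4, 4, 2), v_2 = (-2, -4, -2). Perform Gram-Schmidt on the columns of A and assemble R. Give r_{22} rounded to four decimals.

r_{22} = 1.4907

e_1 = v_1/‖v_1‖ = (4, 4, 2)/6.0000 = (0.6667, 0.6667, 0.3333).
r_{12} = e_1·v_2 = -4.6667.
u_2 = v_2 + 4.6667·e_1 = (1.1111, -0.8889, -0.4444).
r_{22} = ‖u_2‖ = 1.4907.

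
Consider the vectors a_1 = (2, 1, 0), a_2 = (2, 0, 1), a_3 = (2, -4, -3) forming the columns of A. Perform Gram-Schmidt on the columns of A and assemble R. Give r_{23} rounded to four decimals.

e_1 = a_1/‖a_1‖ = (2, 1, 0)/2.2361 = (0.8944, 0.4472, 0.0000).
r_{12} = e_1·a_2 = 1.7889.
u_2 = a_2 − 1.7889·e_1 = (0.4000, -0.8000, 1.0000).
‖u_2‖ = 1.3416, so e_2 = (0.2981, -0.5963, 0.7454).
r_{23} = e_2·a_3 = 0.7454.

r_{23} = 0.7454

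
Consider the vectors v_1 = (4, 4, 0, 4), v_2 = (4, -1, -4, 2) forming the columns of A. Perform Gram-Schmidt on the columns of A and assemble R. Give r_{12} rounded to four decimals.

v_1 = (4, 4, 0, 4); ‖v_1‖ = 6.9282, so e_1 = (0.5774, 0.5774, 0.0000, 0.5774).
r_{12} = e_1·v_2 = 2.8868.

r_{12} = 2.8868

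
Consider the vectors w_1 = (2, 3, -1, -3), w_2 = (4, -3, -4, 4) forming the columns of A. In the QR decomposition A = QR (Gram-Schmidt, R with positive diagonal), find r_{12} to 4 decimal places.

q_1 = w_1/‖w_1‖ = (2, 3, -1, -3)/4.7958 = (0.4170, 0.6255, -0.2085, -0.6255).
r_{12} = q_1·w_2 = -1.8766.

r_{12} = -1.8766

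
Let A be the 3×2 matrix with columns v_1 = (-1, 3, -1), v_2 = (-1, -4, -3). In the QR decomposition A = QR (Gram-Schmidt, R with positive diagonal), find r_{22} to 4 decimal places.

q_1 = v_1/‖v_1‖ = (-1, 3, -1)/3.3166 = (-0.3015, 0.9045, -0.3015).
r_{12} = q_1·v_2 = -2.4121.
u_2 = v_2 + 2.4121·q_1 = (-1.7273, -1.8182, -3.7273).
r_{22} = ‖u_2‖ = 4.4924.

r_{22} = 4.4924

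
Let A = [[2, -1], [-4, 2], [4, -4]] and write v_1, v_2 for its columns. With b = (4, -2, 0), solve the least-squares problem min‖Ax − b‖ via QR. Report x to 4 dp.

x = (1.6000, 1.6000)

v_1 = (2, -4, 4); ‖v_1‖ = 6.0000, so q_1 = (0.3333, -0.6667, 0.6667).
q_1·v_2 = 0.3333·(-1) + (-0.6667)·2 + 0.6667·(-4) = -4.3333.
u_2 = v_2 + 4.3333·q_1 = (0.4444, -0.8889, -1.1111).
‖u_2‖ = 1.4907, so q_2 = (0.2981, -0.5963, -0.7454).
Qᵀb = (2.6667, 2.3851).
Back-substitute: x_2 = 2.3851/1.4907 = 1.6000.
x_1 = (2.6667 + 4.3333·1.6000)/6.0000 = 1.6000.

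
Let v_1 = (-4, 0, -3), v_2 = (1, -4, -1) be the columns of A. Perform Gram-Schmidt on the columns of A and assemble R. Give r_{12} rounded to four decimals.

r_{12} = -0.2000

e_1 = v_1/‖v_1‖ = (-4, 0, -3)/5.0000 = (-0.8000, 0.0000, -0.6000).
r_{12} = e_1·v_2 = -0.2000.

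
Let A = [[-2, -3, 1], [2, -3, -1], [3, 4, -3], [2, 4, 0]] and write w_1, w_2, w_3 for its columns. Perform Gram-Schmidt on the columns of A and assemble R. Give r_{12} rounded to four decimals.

w_1 = (-2, 2, 3, 2); ‖w_1‖ = 4.5826, so q_1 = (-0.4364, 0.4364, 0.6547, 0.4364).
r_{12} = q_1·w_2 = 4.3644.

r_{12} = 4.3644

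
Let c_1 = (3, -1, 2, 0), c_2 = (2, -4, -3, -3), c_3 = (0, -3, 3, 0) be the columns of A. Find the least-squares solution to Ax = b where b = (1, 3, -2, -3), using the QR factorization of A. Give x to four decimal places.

c_1 = (3, -1, 2, 0); ‖c_1‖ = 3.7417, so q_1 = (0.8018, -0.2673, 0.5345, 0.0000).
q_1·c_2 = 0.8018·2 + (-0.2673)·(-4) + 0.5345·(-3) + 0.0000·(-3) = 1.0690.
u_2 = c_2 − 1.0690·q_1 = (1.1429, -3.7143, -3.5714, -3.0000).
‖u_2‖ = 6.0710, so q_2 = (0.1882, -0.6118, -0.5883, -0.4942).
q_1·c_3 = 0.8018·0 + (-0.2673)·(-3) + 0.5345·3 + 0.0000·0 = 2.4054; q_2·c_3 = 0.1882·0 + (-0.6118)·(-3) + (-0.5883)·3 + (-0.4942)·0 = 0.0706.
u_3 = c_3 − 2.4054·q_1 − 0.0706·q_2 = (-1.9419, -2.3140, 1.7558, 0.0349).
‖u_3‖ = 3.4942, so q_3 = (-0.5557, -0.6622, 0.5025, 0.0100).
Qᵀb = (-1.0690, 1.0118, -3.5774).
Back-substitute: x_3 = -3.5774/3.4942 = -1.0238.
x_2 = (1.0118 − 0.0706·(-1.0238))/6.0710 = 0.1786.
x_1 = (-1.0690 − 1.0690·0.1786 − 2.4054·(-1.0238))/3.7417 = 0.3214.

x = (0.3214, 0.1786, -1.0238)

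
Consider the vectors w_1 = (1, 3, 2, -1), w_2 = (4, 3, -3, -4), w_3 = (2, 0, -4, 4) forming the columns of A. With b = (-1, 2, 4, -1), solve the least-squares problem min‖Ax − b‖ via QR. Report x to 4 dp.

e_1 = w_1/‖w_1‖ = (1, 3, 2, -1)/3.8730 = (0.2582, 0.7746, 0.5164, -0.2582).
r_{12} = e_1·w_2 = 2.8402.
u_2 = w_2 − 2.8402·e_1 = (3.2667, 0.8000, -4.4667, -3.2667).
‖u_2‖ = 6.4756, so e_2 = (0.5045, 0.1235, -0.6898, -0.5045).
r_{13} = e_1·w_3 = -2.5820; r_{23} = e_2·w_3 = 1.7502.
u_3 = w_3 + 2.5820·e_1 − 1.7502·e_2 = (1.7838, 1.7838, -1.4595, 4.2162).
‖u_3‖ = 5.1255, so e_3 = (0.3480, 0.3480, -0.2847, 0.8226).
Qᵀb = (3.6148, -2.5120, -1.6136).
Back-substitute: x_3 = -1.6136/5.1255 = -0.3148.
x_2 = (-2.5120 − 1.7502·(-0.3148))/6.4756 = -0.3028.
x_1 = (3.6148 − 2.8402·(-0.3028) + 2.5820·(-0.3148))/3.8730 = 0.9455.

x = (0.9455, -0.3028, -0.3148)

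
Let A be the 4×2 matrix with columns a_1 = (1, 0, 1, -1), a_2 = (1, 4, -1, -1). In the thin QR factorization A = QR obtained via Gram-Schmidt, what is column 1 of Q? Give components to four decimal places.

q_1 = (0.5774, 0.0000, 0.5774, -0.5774)

a_1 = (1, 0, 1, -1); ‖a_1‖ = 1.7321, so q_1 = (0.5774, 0.0000, 0.5774, -0.5774).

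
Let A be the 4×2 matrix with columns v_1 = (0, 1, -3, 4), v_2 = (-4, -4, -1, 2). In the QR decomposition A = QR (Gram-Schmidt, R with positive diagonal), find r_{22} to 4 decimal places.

r_{22} = 5.9258

v_1 = (0, 1, -3, 4); ‖v_1‖ = 5.0990, so e_1 = (0.0000, 0.1961, -0.5883, 0.7845).
e_1·v_2 = 0.0000·(-4) + 0.1961·(-4) + (-0.5883)·(-1) + 0.7845·2 = 1.3728.
u_2 = v_2 − 1.3728·e_1 = (-4.0000, -4.2692, -0.1923, 0.9231).
r_{22} = ‖u_2‖ = 5.9258.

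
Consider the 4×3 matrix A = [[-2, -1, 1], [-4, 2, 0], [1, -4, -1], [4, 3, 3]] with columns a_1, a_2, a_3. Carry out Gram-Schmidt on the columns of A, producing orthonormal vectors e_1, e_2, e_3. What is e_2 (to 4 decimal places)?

e_2 = (-0.1631, 0.4054, -0.7415, 0.5092)

e_1 = a_1/‖a_1‖ = (-2, -4, 1, 4)/6.0828 = (-0.3288, -0.6576, 0.1644, 0.6576).
r_{12} = e_1·a_2 = 0.3288.
u_2 = a_2 − 0.3288·e_1 = (-0.8919, 2.2162, -4.0541, 2.7838).
‖u_2‖ = 5.4673, so e_2 = (-0.1631, 0.4054, -0.7415, 0.5092).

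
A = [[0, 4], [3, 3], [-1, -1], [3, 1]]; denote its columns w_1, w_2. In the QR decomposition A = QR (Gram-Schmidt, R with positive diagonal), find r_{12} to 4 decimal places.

r_{12} = 2.9824

w_1 = (0, 3, -1, 3); ‖w_1‖ = 4.3589, so e_1 = (0.0000, 0.6882, -0.2294, 0.6882).
r_{12} = e_1·w_2 = 2.9824.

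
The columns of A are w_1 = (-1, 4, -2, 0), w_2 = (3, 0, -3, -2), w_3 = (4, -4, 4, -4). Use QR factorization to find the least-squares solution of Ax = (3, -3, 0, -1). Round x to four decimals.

q_1 = w_1/‖w_1‖ = (-1, 4, -2, 0)/4.5826 = (-0.2182, 0.8729, -0.4364, 0.0000).
r_{12} = q_1·w_2 = 0.6547.
u_2 = w_2 − 0.6547·q_1 = (3.1429, -0.5714, -2.7143, -2.0000).
‖u_2‖ = 4.6445, so q_2 = (0.6767, -0.1230, -0.5844, -0.4306).
r_{13} = q_1·w_3 = -6.1101; r_{23} = q_2·w_3 = 2.5837.
u_3 = w_3 + 6.1101·q_1 − 2.5837·q_2 = (0.9183, 1.6512, 2.8433, -2.8874).
‖u_3‖ = 4.4711, so q_3 = (0.2054, 0.3693, 0.6359, -0.6458).
Qᵀb = (-3.2733, 2.8298, 0.1540).
Back-substitute: x_3 = 0.1540/4.4711 = 0.0345.
x_2 = (2.8298 − 2.5837·0.0345)/4.6445 = 0.5901.
x_1 = (-3.2733 − 0.6547·0.5901 + 6.1101·0.0345)/4.5826 = -0.7527.

x = (-0.7527, 0.5901, 0.0345)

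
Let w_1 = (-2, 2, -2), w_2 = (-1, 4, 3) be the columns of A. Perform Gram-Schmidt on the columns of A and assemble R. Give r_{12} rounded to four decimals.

w_1 = (-2, 2, -2); ‖w_1‖ = 3.4641, so e_1 = (-0.5774, 0.5774, -0.5774).
r_{12} = e_1·w_2 = 1.1547.

r_{12} = 1.1547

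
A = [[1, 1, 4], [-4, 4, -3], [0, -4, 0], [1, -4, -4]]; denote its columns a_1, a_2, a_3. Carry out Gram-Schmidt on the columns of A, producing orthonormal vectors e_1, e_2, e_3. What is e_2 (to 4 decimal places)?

a_1 = (1, -4, 0, 1); ‖a_1‖ = 4.2426, so e_1 = (0.2357, -0.9428, 0.0000, 0.2357).
e_1·a_2 = 0.2357·1 + (-0.9428)·4 + 0.0000·(-4) + 0.2357·(-4) = -4.4783.
u_2 = a_2 + 4.4783·e_1 = (2.0556, -0.2222, -4.0000, -2.9444).
‖u_2‖ = 5.3800, so e_2 = (0.3821, -0.0413, -0.7435, -0.5473).

e_2 = (0.3821, -0.0413, -0.7435, -0.5473)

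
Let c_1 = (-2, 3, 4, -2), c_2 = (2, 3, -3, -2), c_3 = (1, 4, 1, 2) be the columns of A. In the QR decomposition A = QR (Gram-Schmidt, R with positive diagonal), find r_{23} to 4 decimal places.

r_{23} = 1.5593

c_1 = (-2, 3, 4, -2); ‖c_1‖ = 5.7446, so e_1 = (-0.3482, 0.5222, 0.6963, -0.3482).
e_1·c_2 = (-0.3482)·2 + 0.5222·3 + 0.6963·(-3) + (-0.3482)·(-2) = -0.5222.
u_2 = c_2 + 0.5222·e_1 = (1.8182, 3.2727, -2.6364, -2.1818).
‖u_2‖ = 5.0722, so e_2 = (0.3585, 0.6452, -0.5198, -0.4302).
r_{23} = e_2·c_3 = 1.5593.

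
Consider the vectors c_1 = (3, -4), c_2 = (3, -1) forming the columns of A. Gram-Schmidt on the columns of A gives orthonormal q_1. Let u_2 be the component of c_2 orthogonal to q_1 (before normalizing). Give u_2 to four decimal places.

c_1 = (3, -4); ‖c_1‖ = 5.0000, so q_1 = (0.6000, -0.8000).
q_1·c_2 = 0.6000·3 + (-0.8000)·(-1) = 2.6000.
u_2 = c_2 − 2.6000·q_1 = (1.4400, 1.0800).

u_2 = (1.4400, 1.0800)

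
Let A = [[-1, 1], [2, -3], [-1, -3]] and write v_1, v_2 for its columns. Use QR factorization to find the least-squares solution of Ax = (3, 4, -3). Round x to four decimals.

x = (1.5510, 0.3265)

v_1 = (-1, 2, -1); ‖v_1‖ = 2.4495, so e_1 = (-0.4082, 0.8165, -0.4082).
e_1·v_2 = (-0.4082)·1 + 0.8165·(-3) + (-0.4082)·(-3) = -1.6330.
u_2 = v_2 + 1.6330·e_1 = (0.3333, -1.6667, -3.6667).
‖u_2‖ = 4.0415, so e_2 = (0.0825, -0.4124, -0.9073).
Qᵀb = (3.2660, 1.3197).
Back-substitute: x_2 = 1.3197/4.0415 = 0.3265.
x_1 = (3.2660 + 1.6330·0.3265)/2.4495 = 1.5510.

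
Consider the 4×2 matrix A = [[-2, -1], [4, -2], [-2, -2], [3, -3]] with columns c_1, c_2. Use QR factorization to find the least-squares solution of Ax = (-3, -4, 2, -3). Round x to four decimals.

c_1 = (-2, 4, -2, 3); ‖c_1‖ = 5.7446, so q_1 = (-0.3482, 0.6963, -0.3482, 0.5222).
q_1·c_2 = (-0.3482)·(-1) + 0.6963·(-2) + (-0.3482)·(-2) + 0.5222·(-3) = -1.9149.
u_2 = c_2 + 1.9149·q_1 = (-1.6667, -0.6667, -2.6667, -2.0000).
‖u_2‖ = 3.7859, so q_2 = (-0.4402, -0.1761, -0.7044, -0.5283).
Qᵀb = (-4.0038, 2.2011).
Back-substitute: x_2 = 2.2011/3.7859 = 0.5814.
x_1 = (-4.0038 + 1.9149·0.5814)/5.7446 = -0.5032.

x = (-0.5032, 0.5814)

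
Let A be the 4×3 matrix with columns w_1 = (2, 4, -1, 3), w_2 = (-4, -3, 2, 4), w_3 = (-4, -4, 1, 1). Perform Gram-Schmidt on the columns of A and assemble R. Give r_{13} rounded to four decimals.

r_{13} = -4.0166

w_1 = (2, 4, -1, 3); ‖w_1‖ = 5.4772, so q_1 = (0.3651, 0.7303, -0.1826, 0.5477).
r_{13} = q_1·w_3 = -4.0166.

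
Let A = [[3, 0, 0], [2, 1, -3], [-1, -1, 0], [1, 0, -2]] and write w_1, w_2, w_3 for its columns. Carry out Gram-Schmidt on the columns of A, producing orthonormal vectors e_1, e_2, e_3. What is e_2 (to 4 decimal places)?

w_1 = (3, 2, -1, 1); ‖w_1‖ = 3.8730, so e_1 = (0.7746, 0.5164, -0.2582, 0.2582).
e_1·w_2 = 0.7746·0 + 0.5164·1 + (-0.2582)·(-1) + 0.2582·0 = 0.7746.
u_2 = w_2 − 0.7746·e_1 = (-0.6000, 0.6000, -0.8000, -0.2000).
‖u_2‖ = 1.1832, so e_2 = (-0.5071, 0.5071, -0.6761, -0.1690).

e_2 = (-0.5071, 0.5071, -0.6761, -0.1690)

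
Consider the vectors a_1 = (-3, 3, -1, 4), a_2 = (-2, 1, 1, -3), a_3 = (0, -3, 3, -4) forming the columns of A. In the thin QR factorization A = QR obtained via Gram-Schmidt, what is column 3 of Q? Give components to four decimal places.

q_1 = a_1/‖a_1‖ = (-3, 3, -1, 4)/5.9161 = (-0.5071, 0.5071, -0.1690, 0.6761).
r_{12} = q_1·a_2 = -0.6761.
u_2 = a_2 + 0.6761·q_1 = (-2.3429, 1.3429, 0.8857, -2.5429).
‖u_2‖ = 3.8135, so q_2 = (-0.6144, 0.3521, 0.2323, -0.6668).
r_{13} = q_1·a_3 = -4.7329; r_{23} = q_2·a_3 = 2.3076.
u_3 = a_3 + 4.7329·q_1 − 2.3076·q_2 = (-0.9823, -1.4126, 1.6640, 0.7387).
‖u_3‖ = 2.5050, so q_3 = (-0.3921, -0.5639, 0.6643, 0.2949).

q_3 = (-0.3921, -0.5639, 0.6643, 0.2949)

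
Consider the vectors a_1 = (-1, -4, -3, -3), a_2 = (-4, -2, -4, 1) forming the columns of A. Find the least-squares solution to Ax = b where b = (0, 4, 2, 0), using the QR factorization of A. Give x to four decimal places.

a_1 = (-1, -4, -3, -3); ‖a_1‖ = 5.9161, so q_1 = (-0.1690, -0.6761, -0.5071, -0.5071).
q_1·a_2 = (-0.1690)·(-4) + (-0.6761)·(-2) + (-0.5071)·(-4) + (-0.5071)·1 = 3.5496.
u_2 = a_2 − 3.5496·q_1 = (-3.4000, 0.4000, -2.2000, 2.8000).
‖u_2‖ = 4.9396, so q_2 = (-0.6883, 0.0810, -0.4454, 0.5668).
Qᵀb = (-3.7187, -0.5668).
Back-substitute: x_2 = -0.5668/4.9396 = -0.1148.
x_1 = (-3.7187 − 3.5496·(-0.1148))/5.9161 = -0.5597.

x = (-0.5597, -0.1148)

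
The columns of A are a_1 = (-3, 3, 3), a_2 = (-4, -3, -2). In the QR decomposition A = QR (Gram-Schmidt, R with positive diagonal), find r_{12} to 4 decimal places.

a_1 = (-3, 3, 3); ‖a_1‖ = 5.1962, so e_1 = (-0.5774, 0.5774, 0.5774).
r_{12} = e_1·a_2 = -0.5774.

r_{12} = -0.5774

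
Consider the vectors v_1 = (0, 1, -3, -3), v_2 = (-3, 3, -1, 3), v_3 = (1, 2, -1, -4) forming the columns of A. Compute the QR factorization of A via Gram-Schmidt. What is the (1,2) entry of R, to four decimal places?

r_{12} = -0.6882

v_1 = (0, 1, -3, -3); ‖v_1‖ = 4.3589, so e_1 = (0.0000, 0.2294, -0.6882, -0.6882).
r_{12} = e_1·v_2 = -0.6882.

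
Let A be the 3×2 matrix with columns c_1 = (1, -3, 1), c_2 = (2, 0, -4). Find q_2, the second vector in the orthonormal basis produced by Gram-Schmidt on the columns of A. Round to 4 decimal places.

c_1 = (1, -3, 1); ‖c_1‖ = 3.3166, so q_1 = (0.3015, -0.9045, 0.3015).
q_1·c_2 = 0.3015·2 + (-0.9045)·0 + 0.3015·(-4) = -0.6030.
u_2 = c_2 + 0.6030·q_1 = (2.1818, -0.5455, -3.8182).
‖u_2‖ = 4.4313, so q_2 = (0.4924, -0.1231, -0.8616).

q_2 = (0.4924, -0.1231, -0.8616)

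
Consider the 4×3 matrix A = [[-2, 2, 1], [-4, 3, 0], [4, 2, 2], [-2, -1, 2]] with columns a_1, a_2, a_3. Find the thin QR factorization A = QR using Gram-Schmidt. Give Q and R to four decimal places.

a_1 = (-2, -4, 4, -2); ‖a_1‖ = 6.3246, so e_1 = (-0.3162, -0.6325, 0.6325, -0.3162).
e_1·a_2 = (-0.3162)·2 + (-0.6325)·3 + 0.6325·2 + (-0.3162)·(-1) = -0.9487.
u_2 = a_2 + 0.9487·e_1 = (1.7000, 2.4000, 2.6000, -1.3000).
‖u_2‖ = 4.1352, so e_2 = (0.4111, 0.5804, 0.6287, -0.3144).
e_1·a_3 = (-0.3162)·1 + (-0.6325)·0 + 0.6325·2 + (-0.3162)·2 = 0.3162; e_2·a_3 = 0.4111·1 + 0.5804·0 + 0.6287·2 + (-0.3144)·2 = 1.0398.
u_3 = a_3 − 0.3162·e_1 − 1.0398·e_2 = (0.6725, -0.4035, 1.1462, 2.4269).
‖u_3‖ = 2.7962, so e_3 = (0.2405, -0.1443, 0.4099, 0.8679).

Q = [[-0.3162, 0.4111, 0.2405], [-0.6325, 0.5804, -0.1443], [0.6325, 0.6287, 0.4099], [-0.3162, -0.3144, 0.8679]], R = [[6.3246, -0.9487, 0.3162], [0.0000, 4.1352, 1.0398], [0.0000, 0.0000, 2.7962]]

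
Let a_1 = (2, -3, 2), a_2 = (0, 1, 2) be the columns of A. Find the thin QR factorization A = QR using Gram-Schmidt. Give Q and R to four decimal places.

e_1 = a_1/‖a_1‖ = (2, -3, 2)/4.1231 = (0.4851, -0.7276, 0.4851).
r_{12} = e_1·a_2 = 0.2425.
u_2 = a_2 − 0.2425·e_1 = (-0.1176, 1.1765, 1.8824).
‖u_2‖ = 2.2229, so e_2 = (-0.0529, 0.5293, 0.8468).

Q = [[0.4851, -0.0529], [-0.7276, 0.5293], [0.4851, 0.8468]], R = [[4.1231, 0.2425], [0.0000, 2.2229]]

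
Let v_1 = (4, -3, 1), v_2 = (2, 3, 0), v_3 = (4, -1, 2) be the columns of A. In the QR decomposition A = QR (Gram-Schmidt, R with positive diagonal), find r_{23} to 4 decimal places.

v_1 = (4, -3, 1); ‖v_1‖ = 5.0990, so q_1 = (0.7845, -0.5883, 0.1961).
q_1·v_2 = 0.7845·2 + (-0.5883)·3 + 0.1961·0 = -0.1961.
u_2 = v_2 + 0.1961·q_1 = (2.1538, 2.8846, 0.0385).
‖u_2‖ = 3.6002, so q_2 = (0.5983, 0.8012, 0.0107).
r_{23} = q_2·v_3 = 1.6132.

r_{23} = 1.6132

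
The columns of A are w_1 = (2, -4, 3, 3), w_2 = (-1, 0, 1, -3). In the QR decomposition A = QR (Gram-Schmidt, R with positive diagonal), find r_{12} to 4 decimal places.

r_{12} = -1.2978

q_1 = w_1/‖w_1‖ = (2, -4, 3, 3)/6.1644 = (0.3244, -0.6489, 0.4867, 0.4867).
r_{12} = q_1·w_2 = -1.2978.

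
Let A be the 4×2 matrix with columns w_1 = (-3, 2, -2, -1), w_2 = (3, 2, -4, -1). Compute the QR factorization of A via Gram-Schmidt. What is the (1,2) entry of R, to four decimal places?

w_1 = (-3, 2, -2, -1); ‖w_1‖ = 4.2426, so q_1 = (-0.7071, 0.4714, -0.4714, -0.2357).
r_{12} = q_1·w_2 = 0.9428.

r_{12} = 0.9428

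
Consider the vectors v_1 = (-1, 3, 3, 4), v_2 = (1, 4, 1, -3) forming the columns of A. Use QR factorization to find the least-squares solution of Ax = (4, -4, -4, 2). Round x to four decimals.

x = (-0.5271, -0.7758)

e_1 = v_1/‖v_1‖ = (-1, 3, 3, 4)/5.9161 = (-0.1690, 0.5071, 0.5071, 0.6761).
r_{12} = e_1·v_2 = 0.3381.
u_2 = v_2 − 0.3381·e_1 = (1.0571, 3.8286, 0.8286, -3.2286).
‖u_2‖ = 5.1851, so e_2 = (0.2039, 0.7384, 0.1598, -0.6227).
Qᵀb = (-3.3806, -4.0225).
Back-substitute: x_2 = -4.0225/5.1851 = -0.7758.
x_1 = (-3.3806 − 0.3381·(-0.7758))/5.9161 = -0.5271.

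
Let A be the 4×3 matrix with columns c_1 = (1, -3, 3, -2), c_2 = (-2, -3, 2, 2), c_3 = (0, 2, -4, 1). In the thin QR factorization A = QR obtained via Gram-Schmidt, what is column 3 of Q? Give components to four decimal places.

q_3 = (0.1847, -0.6465, -0.7388, -0.0462)

c_1 = (1, -3, 3, -2); ‖c_1‖ = 4.7958, so q_1 = (0.2085, -0.6255, 0.6255, -0.4170).
q_1·c_2 = 0.2085·(-2) + (-0.6255)·(-3) + 0.6255·2 + (-0.4170)·2 = 1.8766.
u_2 = c_2 − 1.8766·q_1 = (-2.3913, -1.8261, 0.8261, 2.7826).
‖u_2‖ = 4.1807, so q_2 = (-0.5720, -0.4368, 0.1976, 0.6656).
q_1·c_3 = 0.2085·0 + (-0.6255)·2 + 0.6255·(-4) + (-0.4170)·1 = -4.1703; q_2·c_3 = (-0.5720)·0 + (-0.4368)·2 + 0.1976·(-4) + 0.6656·1 = -0.9984.
u_3 = c_3 + 4.1703·q_1 + 0.9984·q_2 = (0.2985, -1.0448, -1.1940, -0.0746).
‖u_3‖ = 1.6161, so q_3 = (0.1847, -0.6465, -0.7388, -0.0462).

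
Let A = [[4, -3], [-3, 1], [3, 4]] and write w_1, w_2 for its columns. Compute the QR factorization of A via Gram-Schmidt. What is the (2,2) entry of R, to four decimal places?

w_1 = (4, -3, 3); ‖w_1‖ = 5.8310, so e_1 = (0.6860, -0.5145, 0.5145).
e_1·w_2 = 0.6860·(-3) + (-0.5145)·1 + 0.5145·4 = -0.5145.
u_2 = w_2 + 0.5145·e_1 = (-2.6471, 0.7353, 4.2647).
r_{22} = ‖u_2‖ = 5.0730.

r_{22} = 5.0730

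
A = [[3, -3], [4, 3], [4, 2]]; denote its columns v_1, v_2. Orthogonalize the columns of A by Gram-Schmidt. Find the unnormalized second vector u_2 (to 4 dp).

v_1 = (3, 4, 4); ‖v_1‖ = 6.4031, so q_1 = (0.4685, 0.6247, 0.6247).
q_1·v_2 = 0.4685·(-3) + 0.6247·3 + 0.6247·2 = 1.7179.
u_2 = v_2 − 1.7179·q_1 = (-3.8049, 1.9268, 0.9268).

u_2 = (-3.8049, 1.9268, 0.9268)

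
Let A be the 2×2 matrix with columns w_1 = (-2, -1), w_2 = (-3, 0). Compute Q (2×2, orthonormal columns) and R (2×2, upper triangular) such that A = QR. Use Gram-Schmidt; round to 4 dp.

Q = [[-0.8944, -0.4472], [-0.4472, 0.8944]], R = [[2.2361, 2.6833], [0.0000, 1.3416]]

w_1 = (-2, -1); ‖w_1‖ = 2.2361, so e_1 = (-0.8944, -0.4472).
e_1·w_2 = (-0.8944)·(-3) + (-0.4472)·0 = 2.6833.
u_2 = w_2 − 2.6833·e_1 = (-0.6000, 1.2000).
‖u_2‖ = 1.3416, so e_2 = (-0.4472, 0.8944).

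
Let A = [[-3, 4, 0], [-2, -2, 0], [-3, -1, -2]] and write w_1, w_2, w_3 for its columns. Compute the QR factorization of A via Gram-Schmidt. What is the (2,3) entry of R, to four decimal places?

r_{23} = 0.7547

w_1 = (-3, -2, -3); ‖w_1‖ = 4.6904, so e_1 = (-0.6396, -0.4264, -0.6396).
e_1·w_2 = (-0.6396)·4 + (-0.4264)·(-2) + (-0.6396)·(-1) = -1.0660.
u_2 = w_2 + 1.0660·e_1 = (3.3182, -2.4545, -1.6818).
‖u_2‖ = 4.4569, so e_2 = (0.7445, -0.5507, -0.3774).
r_{23} = e_2·w_3 = 0.7547.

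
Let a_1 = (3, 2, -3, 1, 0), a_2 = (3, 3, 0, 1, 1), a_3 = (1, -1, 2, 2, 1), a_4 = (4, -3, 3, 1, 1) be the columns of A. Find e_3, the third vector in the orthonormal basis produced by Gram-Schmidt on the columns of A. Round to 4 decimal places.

e_3 = (0.3129, -0.5992, 0.1485, 0.7053, 0.1538)

a_1 = (3, 2, -3, 1, 0); ‖a_1‖ = 4.7958, so e_1 = (0.6255, 0.4170, -0.6255, 0.2085, 0.0000).
e_1·a_2 = 0.6255·3 + 0.4170·3 + (-0.6255)·0 + 0.2085·1 + 0.0000·1 = 3.3362.
u_2 = a_2 − 3.3362·e_1 = (0.9130, 1.6087, 2.0870, 0.3043, 1.0000).
‖u_2‖ = 2.9782, so e_2 = (0.3066, 0.5402, 0.7007, 0.1022, 0.3358).
e_1·a_3 = 0.6255·1 + 0.4170·(-1) + (-0.6255)·2 + 0.2085·2 + 0.0000·1 = -0.6255; e_2·a_3 = 0.3066·1 + 0.5402·(-1) + 0.7007·2 + 0.1022·2 + 0.3358·1 = 1.7081.
u_3 = a_3 + 0.6255·e_1 − 1.7081·e_2 = (0.8676, -1.6618, 0.4118, 1.9559, 0.4265).
‖u_3‖ = 2.7733, so e_3 = (0.3129, -0.5992, 0.1485, 0.7053, 0.1538).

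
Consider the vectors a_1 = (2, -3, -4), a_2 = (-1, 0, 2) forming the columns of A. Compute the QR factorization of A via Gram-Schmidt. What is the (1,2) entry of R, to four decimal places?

a_1 = (2, -3, -4); ‖a_1‖ = 5.3852, so q_1 = (0.3714, -0.5571, -0.7428).
r_{12} = q_1·a_2 = -1.8570.

r_{12} = -1.8570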